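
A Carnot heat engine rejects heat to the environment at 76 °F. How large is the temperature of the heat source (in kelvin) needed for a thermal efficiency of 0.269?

T_H ≈ 407 K

T_C = 76 °F → (76 − 32) × 5/9 = 24.44 °C = 297.59 K.
From η = 1 − T_C/T_H, solving for T_H gives T_H = T_C/(1 − η) = 297.59/(1 − 0.269) = 407 K.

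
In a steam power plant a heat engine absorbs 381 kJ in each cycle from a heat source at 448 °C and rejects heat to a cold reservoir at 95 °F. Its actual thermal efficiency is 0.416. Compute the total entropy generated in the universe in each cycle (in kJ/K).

ΔS_univ ≈ 0.194 kJ/K

T_H = 448 °C → 448 + 273.15 = 721.15 K.
T_C = 95 °F → (95 − 32) × 5/9 = 35.00 °C = 308.15 K.
W = η·Q_H = 0.416 × 381 = 158.5 kJ, so Q_C = Q_H − W = 222.5 kJ.
Reservoir entropy changes: ΔS_H = −Q_H/T_H = −381/721.15 = -0.5283 kJ/K and ΔS_C = +Q_C/T_C = 222.5/308.15 = 0.7221 kJ/K.
ΔS_univ = −Q_H/T_H + Q_C/T_C = 0.194 kJ/K (> 0, since η = 0.416 < η_Carnot = 0.573).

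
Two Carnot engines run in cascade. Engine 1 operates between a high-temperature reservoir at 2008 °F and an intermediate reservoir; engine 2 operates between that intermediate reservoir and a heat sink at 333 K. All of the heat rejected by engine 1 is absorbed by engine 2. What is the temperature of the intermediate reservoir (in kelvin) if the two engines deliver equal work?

T_H = 2008 °F → (2008 − 32) × 5/9 = 1097.78 °C = 1370.93 K.
For reversible stages Q_m = Q_H·(T_m/T_H). Setting W₁ = Q_H(1 − T_m/T_H) equal to W₂ = Q_m(1 − T_C/T_m) = Q_H·(T_m − T_C)/T_H gives T_H − T_m = T_m − T_C, so T_m = (T_H + T_C)/2 = (1370.93 + 333.00)/2 = 852 K.

T_m ≈ 852 K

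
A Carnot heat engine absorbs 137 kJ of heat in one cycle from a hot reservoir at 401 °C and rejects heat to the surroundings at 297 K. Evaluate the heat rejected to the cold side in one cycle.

Q_C ≈ 60.36 kJ

T_H = 401 °C → 401 + 273.15 = 674.15 K.
The Carnot efficiency is η = 1 − T_C/T_H = 1 − 297.00/674.15 = 0.5594.
For a reversible cycle Q_C/Q_H = T_C/T_H, so Q_C = 137 × 297.00/674.15 = 60.36 kJ.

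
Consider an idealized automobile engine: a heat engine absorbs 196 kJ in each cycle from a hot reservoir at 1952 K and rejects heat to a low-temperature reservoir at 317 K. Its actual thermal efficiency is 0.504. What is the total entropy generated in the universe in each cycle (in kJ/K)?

W = η·Q_H = 0.504 × 196 = 98.78 kJ, so Q_C = Q_H − W = 97.22 kJ.
Reservoir entropy changes: ΔS_H = −Q_H/T_H = −196/1952.00 = -0.1004 kJ/K and ΔS_C = +Q_C/T_C = 97.22/317.00 = 0.3067 kJ/K.
ΔS_univ = −Q_H/T_H + Q_C/T_C = 0.206 kJ/K (> 0, since η = 0.504 < η_Carnot = 0.838).

ΔS_univ ≈ 0.206 kJ/K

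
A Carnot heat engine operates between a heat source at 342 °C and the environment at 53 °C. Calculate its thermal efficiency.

T_H = 342 °C → 342 + 273.15 = 615.15 K.
T_C = 53 °C → 53 + 273.15 = 326.15 K.
For a reversible engine, η = 1 − T_C/T_H = 1 − 326.15/615.15 = 0.470.

η ≈ 0.470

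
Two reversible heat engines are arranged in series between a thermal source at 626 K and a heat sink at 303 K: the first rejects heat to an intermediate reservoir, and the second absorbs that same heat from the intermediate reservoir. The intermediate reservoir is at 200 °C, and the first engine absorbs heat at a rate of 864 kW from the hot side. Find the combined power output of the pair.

Ẇ_total ≈ 446 kW

Two reversible stages in series are equivalent to a single Carnot engine between T_H and T_C, so η_total = 1 − T_C/T_H = 1 − 303.00/626.00 = 0.5160.
W_total = η_total · Q_H = 0.5160 × 864 = 446 kW.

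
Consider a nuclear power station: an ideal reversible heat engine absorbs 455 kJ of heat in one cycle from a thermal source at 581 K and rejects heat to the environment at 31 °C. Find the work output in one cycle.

W ≈ 217 kJ

T_C = 31 °C → 31 + 273.15 = 304.15 K.
The Carnot efficiency is η = 1 − T_C/T_H = 1 − 304.15/581.00 = 0.4765.
W = η·Q_H = 0.4765 × 455 = 217 kJ.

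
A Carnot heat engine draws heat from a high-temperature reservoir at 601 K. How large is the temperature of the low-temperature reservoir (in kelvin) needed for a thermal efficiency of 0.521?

T_C ≈ 288 K

From η = 1 − T_C/T_H, T_C = T_H·(1 − η) = 601.00 × (1 − 0.521) = 288 K.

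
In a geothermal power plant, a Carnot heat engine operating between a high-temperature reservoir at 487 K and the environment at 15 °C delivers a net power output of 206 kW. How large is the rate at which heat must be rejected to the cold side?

Q̇_C ≈ 299 kW

T_C = 15 °C → 15 + 273.15 = 288.15 K.
For a reversible engine, η = 1 − T_C/T_H = 1 − 288.15/487.00 = 0.4083.
Since Q_C/Q_H = T_C/T_H and Q_H = W/η, Q_C = W·T_C/(T_H − T_C) = 206 × 288.15/198.85 = 299 kW.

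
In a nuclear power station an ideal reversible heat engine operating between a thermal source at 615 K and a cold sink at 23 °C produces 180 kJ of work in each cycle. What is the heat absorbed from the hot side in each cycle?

Q_H ≈ 347 kJ

T_C = 23 °C → 23 + 273.15 = 296.15 K.
For a reversible engine, η = 1 − T_C/T_H = 1 − 296.15/615.00 = 0.5185.
Q_H = W/η = 180/0.5185 = 347 kJ.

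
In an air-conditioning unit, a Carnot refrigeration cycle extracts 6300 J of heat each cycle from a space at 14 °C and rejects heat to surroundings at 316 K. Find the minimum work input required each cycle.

W_in ≈ 633 J

T_C = 14 °C → 14 + 273.15 = 287.15 K.
The reversible coefficient of performance is COP_R = T_C/(T_H − T_C) = 287.15/28.85 = 9.9532.
W = Q_C/COP_R = 6300/9.9532 = 633 J.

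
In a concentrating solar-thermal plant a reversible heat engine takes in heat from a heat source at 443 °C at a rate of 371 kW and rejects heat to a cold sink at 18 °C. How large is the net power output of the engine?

Ẇ ≈ 220 kW

T_H = 443 °C → 443 + 273.15 = 716.15 K.
T_C = 18 °C → 18 + 273.15 = 291.15 K.
Carnot efficiency: η = 1 − T_C/T_H = 1 − 291.15/716.15 = 0.5935.
W = η·Q_H = 0.5935 × 371 = 220 kW.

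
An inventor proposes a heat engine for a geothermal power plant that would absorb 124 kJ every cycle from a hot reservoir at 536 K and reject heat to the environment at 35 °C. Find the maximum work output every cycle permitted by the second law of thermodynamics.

T_C = 35 °C → 35 + 273.15 = 308.15 K.
No engine can exceed the Carnot limit: η_max = 1 − T_C/T_H = 1 − 308.15/536.00 = 0.4251.
W_max = η_max · Q_H = 0.4251 × 124 = 52.71 kJ.

W_max ≈ 52.71 kJ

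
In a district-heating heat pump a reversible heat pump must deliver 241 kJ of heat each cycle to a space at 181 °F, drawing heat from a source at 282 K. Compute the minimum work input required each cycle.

W_in ≈ 50.06 kJ

T_H = 181 °F → (181 − 32) × 5/9 = 82.78 °C = 355.93 K.
For a reversible heat pump, COP_HP = T_H/(T_H − T_C) = 355.93/73.93 = 4.8145.
W = Q_H/COP_HP = 241/4.8145 = 50.06 kJ.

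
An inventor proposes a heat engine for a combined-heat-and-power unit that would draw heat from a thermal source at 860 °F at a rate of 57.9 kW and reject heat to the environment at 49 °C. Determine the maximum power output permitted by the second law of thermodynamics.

T_H = 860 °F → (860 − 32) × 5/9 = 460.00 °C = 733.15 K.
T_C = 49 °C → 49 + 273.15 = 322.15 K.
The second-law ceiling is the Carnot efficiency, η_max = 1 − T_C/T_H = 1 − 322.15/733.15 = 0.5606.
W_max = η_max · Q_H = 0.5606 × 57.9 = 32.5 kW.

Ẇ_max ≈ 32.5 kW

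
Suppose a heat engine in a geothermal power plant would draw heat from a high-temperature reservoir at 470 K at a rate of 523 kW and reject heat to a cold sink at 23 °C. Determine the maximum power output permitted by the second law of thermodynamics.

Ẇ_max ≈ 193 kW

T_C = 23 °C → 23 + 273.15 = 296.15 K.
By the Carnot theorem, η_max = 1 − T_C/T_H = 1 − 296.15/470.00 = 0.3699.
W_max = η_max · Q_H = 0.3699 × 523 = 193 kW.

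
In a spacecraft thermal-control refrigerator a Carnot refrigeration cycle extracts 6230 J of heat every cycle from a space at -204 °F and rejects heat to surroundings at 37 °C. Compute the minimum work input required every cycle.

W_in ≈ 7374 J

T_H = 37 °C → 37 + 273.15 = 310.15 K.
T_C = -204 °F → (-204 − 32) × 5/9 = -131.11 °C = 142.04 K.
Carnot COP: COP_R = T_C/(T_H − T_C) = 142.04/168.11 = 0.8449.
W = Q_C/COP_R = 6230/0.8449 = 7374 J.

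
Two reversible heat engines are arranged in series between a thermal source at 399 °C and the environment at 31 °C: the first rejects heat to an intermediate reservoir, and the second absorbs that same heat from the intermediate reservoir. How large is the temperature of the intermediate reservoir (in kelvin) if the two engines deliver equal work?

T_m ≈ 488 K

T_H = 399 °C → 399 + 273.15 = 672.15 K.
T_C = 31 °C → 31 + 273.15 = 304.15 K.
For reversible stages Q_m = Q_H·(T_m/T_H). Setting W₁ = Q_H(1 − T_m/T_H) equal to W₂ = Q_m(1 − T_C/T_m) = Q_H·(T_m − T_C)/T_H gives T_H − T_m = T_m − T_C, so T_m = (T_H + T_C)/2 = (672.15 + 304.15)/2 = 488 K.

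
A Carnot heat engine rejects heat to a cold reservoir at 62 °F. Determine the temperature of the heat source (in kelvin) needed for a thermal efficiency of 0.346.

T_H ≈ 443 K

T_C = 62 °F → (62 − 32) × 5/9 = 16.67 °C = 289.82 K.
From η = 1 − T_C/T_H, solving for T_H gives T_H = T_C/(1 − η) = 289.82/(1 − 0.346) = 443 K.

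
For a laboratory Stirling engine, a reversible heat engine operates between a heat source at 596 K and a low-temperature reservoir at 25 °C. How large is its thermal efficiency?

T_C = 25 °C → 25 + 273.15 = 298.15 K.
The Carnot efficiency is η = 1 − T_C/T_H = 1 − 298.15/596.00 = 0.4997.

η ≈ 0.4997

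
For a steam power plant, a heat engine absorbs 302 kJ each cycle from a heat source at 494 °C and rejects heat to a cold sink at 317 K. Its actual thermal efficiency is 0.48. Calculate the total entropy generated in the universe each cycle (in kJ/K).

T_H = 494 °C → 494 + 273.15 = 767.15 K.
W = η·Q_H = 0.48 × 302 = 145.0 kJ, so Q_C = Q_H − W = 157.0 kJ.
Reservoir entropy changes: ΔS_H = −Q_H/T_H = −302/767.15 = -0.3937 kJ/K and ΔS_C = +Q_C/T_C = 157.0/317.00 = 0.4954 kJ/K.
ΔS_univ = −Q_H/T_H + Q_C/T_C = 0.1017 kJ/K (> 0, since η = 0.48 < η_Carnot = 0.587).

ΔS_univ ≈ 0.1017 kJ/K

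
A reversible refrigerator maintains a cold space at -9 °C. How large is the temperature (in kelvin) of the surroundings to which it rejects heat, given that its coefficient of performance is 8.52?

T_C = -9 °C → -9 + 273.15 = 264.15 K.
COP_R = T_C/(T_H − T_C) ⇒ T_H = T_C·(1 + 1/COP_R) = 264.15 × (1 + 1/8.52) = 295 K.

T_H ≈ 295 K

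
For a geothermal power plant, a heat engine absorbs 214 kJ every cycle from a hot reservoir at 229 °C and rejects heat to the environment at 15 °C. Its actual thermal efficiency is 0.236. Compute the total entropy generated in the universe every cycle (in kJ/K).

ΔS_univ ≈ 0.141 kJ/K

T_H = 229 °C → 229 + 273.15 = 502.15 K.
T_C = 15 °C → 15 + 273.15 = 288.15 K.
W = η·Q_H = 0.236 × 214 = 50.50 kJ, so Q_C = Q_H − W = 163.5 kJ.
The hot reservoir loses entropy Q_H/T_H = 214/502.15 = 0.4262 kJ/K; the cold reservoir gains Q_C/T_C = 163.5/288.15 = 0.5674 kJ/K.
ΔS_univ = −Q_H/T_H + Q_C/T_C = 0.141 kJ/K (> 0, since η = 0.236 < η_Carnot = 0.426).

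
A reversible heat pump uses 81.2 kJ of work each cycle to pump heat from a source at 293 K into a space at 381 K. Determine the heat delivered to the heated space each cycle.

For a reversible heat pump, COP_HP = T_H/(T_H − T_C) = 381.00/88.00 = 4.3295.
Q_H = COP_HP · W = 4.3295 × 81.2 = 352 kJ.

Q_H ≈ 352 kJ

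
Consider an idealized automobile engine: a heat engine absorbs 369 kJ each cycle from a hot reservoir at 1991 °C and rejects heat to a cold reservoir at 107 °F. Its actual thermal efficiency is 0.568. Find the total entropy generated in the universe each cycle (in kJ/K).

ΔS_univ ≈ 0.343 kJ/K

T_H = 1991 °C → 1991 + 273.15 = 2264.15 K.
T_C = 107 °F → (107 − 32) × 5/9 = 41.67 °C = 314.82 K.
W = η·Q_H = 0.568 × 369 = 209.6 kJ, so Q_C = Q_H − W = 159.4 kJ.
The hot reservoir loses entropy Q_H/T_H = 369/2264.15 = 0.1630 kJ/K; the cold reservoir gains Q_C/T_C = 159.4/314.82 = 0.5064 kJ/K.
ΔS_univ = −Q_H/T_H + Q_C/T_C = 0.343 kJ/K (> 0, since η = 0.568 < η_Carnot = 0.861).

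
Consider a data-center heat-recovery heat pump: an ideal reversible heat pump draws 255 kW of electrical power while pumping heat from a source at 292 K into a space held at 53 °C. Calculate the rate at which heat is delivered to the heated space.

Q̇_H ≈ 2440 kW

T_H = 53 °C → 53 + 273.15 = 326.15 K.
The Carnot heat-pump COP is COP_HP = T_H/(T_H − T_C) = 326.15/34.15 = 9.5505.
Q_H = COP_HP · W = 9.5505 × 255 = 2440 kW.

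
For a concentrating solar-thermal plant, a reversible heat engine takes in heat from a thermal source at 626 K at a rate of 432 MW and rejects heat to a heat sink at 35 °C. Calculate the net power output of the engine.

Ẇ ≈ 219 MW

T_C = 35 °C → 35 + 273.15 = 308.15 K.
For a reversible engine, η = 1 − T_C/T_H = 1 − 308.15/626.00 = 0.5077.
W = η·Q_H = 0.5077 × 432 = 219 MW.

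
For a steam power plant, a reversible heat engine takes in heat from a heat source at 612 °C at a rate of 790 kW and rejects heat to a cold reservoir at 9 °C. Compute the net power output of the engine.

Ẇ ≈ 538 kW

T_H = 612 °C → 612 + 273.15 = 885.15 K.
T_C = 9 °C → 9 + 273.15 = 282.15 K.
For a reversible engine, η = 1 − T_C/T_H = 1 − 282.15/885.15 = 0.6812.
W = η·Q_H = 0.6812 × 790 = 538 kW.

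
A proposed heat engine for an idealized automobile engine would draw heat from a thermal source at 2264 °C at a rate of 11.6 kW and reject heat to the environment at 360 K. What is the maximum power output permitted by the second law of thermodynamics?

Ẇ_max ≈ 9.95 kW

T_H = 2264 °C → 2264 + 273.15 = 2537.15 K.
By the Carnot theorem, η_max = 1 − T_C/T_H = 1 − 360.00/2537.15 = 0.8581.
W_max = η_max · Q_H = 0.8581 × 11.6 = 9.95 kW.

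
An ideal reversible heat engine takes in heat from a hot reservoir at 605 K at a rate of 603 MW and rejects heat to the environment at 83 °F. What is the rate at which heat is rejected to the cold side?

Q̇_C ≈ 300 MW

T_C = 83 °F → (83 − 32) × 5/9 = 28.33 °C = 301.48 K.
Carnot efficiency: η = 1 − T_C/T_H = 1 − 301.48/605.00 = 0.5017.
For a reversible cycle Q_C/Q_H = T_C/T_H, so Q_C = 603 × 301.48/605.00 = 300 MW.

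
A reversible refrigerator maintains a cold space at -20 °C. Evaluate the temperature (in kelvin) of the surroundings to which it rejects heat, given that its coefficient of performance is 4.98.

T_H ≈ 304 K

T_C = -20 °C → -20 + 273.15 = 253.15 K.
COP_R = T_C/(T_H − T_C) ⇒ T_H = T_C·(1 + 1/COP_R) = 253.15 × (1 + 1/4.98) = 304 K.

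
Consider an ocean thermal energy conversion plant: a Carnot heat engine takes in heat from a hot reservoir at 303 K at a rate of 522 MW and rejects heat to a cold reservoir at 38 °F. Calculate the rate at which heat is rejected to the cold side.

Q̇_C ≈ 476 MW

T_C = 38 °F → (38 − 32) × 5/9 = 3.33 °C = 276.48 K.
η_rev = 1 − T_C/T_H = 1 − 276.48/303.00 = 0.0875.
For a reversible cycle Q_C/Q_H = T_C/T_H, so Q_C = 522 × 276.48/303.00 = 476 MW.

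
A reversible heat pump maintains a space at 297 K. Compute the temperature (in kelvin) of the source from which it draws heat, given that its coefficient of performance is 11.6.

COP_HP = T_H/(T_H − T_C) ⇒ T_C = T_H·(COP_HP − 1)/COP_HP = 297.00 × (11.6 − 1)/11.6 = 271.4 K.

T_C ≈ 271.4 K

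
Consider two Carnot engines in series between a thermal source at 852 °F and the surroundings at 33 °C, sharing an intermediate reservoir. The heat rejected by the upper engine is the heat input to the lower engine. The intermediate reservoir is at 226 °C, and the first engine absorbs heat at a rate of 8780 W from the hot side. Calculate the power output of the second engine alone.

Ẇ₂ ≈ 2330 W

T_H = 852 °F → (852 − 32) × 5/9 = 455.56 °C = 728.71 K.
T_C = 33 °C → 33 + 273.15 = 306.15 K.
T_m = 226 °C → 226 + 273.15 = 499.15 K.
Heat entering the second stage: Q_m = Q_H·(T_m/T_H) = 8780 × 499.15/728.71 = 6010 W.
Second-stage efficiency η₂ = 1 − T_C/T_m = 1 − 306.15/499.15 = 0.3867, so W₂ = η₂·Q_m = 2330 W.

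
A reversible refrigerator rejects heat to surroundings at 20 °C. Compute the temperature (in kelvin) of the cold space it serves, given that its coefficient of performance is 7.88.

T_H = 20 °C → 20 + 273.15 = 293.15 K.
COP_R = T_C/(T_H − T_C) ⇒ T_C = T_H·COP_R/(1 + COP_R) = 293.15 × 7.88/(1 + 7.88) = 260 K.

T_C ≈ 260 K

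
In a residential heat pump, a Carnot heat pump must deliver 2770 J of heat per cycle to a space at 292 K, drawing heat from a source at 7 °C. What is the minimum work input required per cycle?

W_in ≈ 112 J

T_C = 7 °C → 7 + 273.15 = 280.15 K.
Reversible heating COP: COP_HP = T_H/(T_H − T_C) = 292.00/11.85 = 24.6414.
W = Q_H/COP_HP = 2770/24.6414 = 112 J.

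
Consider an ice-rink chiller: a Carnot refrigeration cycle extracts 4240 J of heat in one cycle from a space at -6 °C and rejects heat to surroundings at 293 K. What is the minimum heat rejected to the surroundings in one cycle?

T_C = -6 °C → -6 + 273.15 = 267.15 K.
For a reversible cycle Q_H/Q_C = T_H/T_C, so Q_H = Q_C·T_H/T_C = 4240 × 293.00/267.15 = 4650 J.

Q_H ≈ 4650 J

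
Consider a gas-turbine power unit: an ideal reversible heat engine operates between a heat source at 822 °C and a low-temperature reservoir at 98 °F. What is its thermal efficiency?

η ≈ 0.717

T_H = 822 °C → 822 + 273.15 = 1095.15 K.
T_C = 98 °F → (98 − 32) × 5/9 = 36.67 °C = 309.82 K.
η_rev = 1 − T_C/T_H = 1 − 309.82/1095.15 = 0.717.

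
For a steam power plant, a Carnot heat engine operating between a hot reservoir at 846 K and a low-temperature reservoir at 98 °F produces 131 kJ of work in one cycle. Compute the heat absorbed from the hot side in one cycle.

T_C = 98 °F → (98 − 32) × 5/9 = 36.67 °C = 309.82 K.
η_rev = 1 − T_C/T_H = 1 − 309.82/846.00 = 0.6338.
Q_H = W/η = 131/0.6338 = 206.7 kJ.

Q_H ≈ 206.7 kJ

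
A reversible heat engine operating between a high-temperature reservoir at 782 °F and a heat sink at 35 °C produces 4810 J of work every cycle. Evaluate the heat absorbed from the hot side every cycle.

Q_H ≈ 8690 J

T_H = 782 °F → (782 − 32) × 5/9 = 416.67 °C = 689.82 K.
T_C = 35 °C → 35 + 273.15 = 308.15 K.
Carnot efficiency: η = 1 − T_C/T_H = 1 − 308.15/689.82 = 0.5533.
Q_H = W/η = 4810/0.5533 = 8690 J.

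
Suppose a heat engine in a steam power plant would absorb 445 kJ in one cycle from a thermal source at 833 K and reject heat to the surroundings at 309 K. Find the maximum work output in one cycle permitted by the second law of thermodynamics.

W_max ≈ 280 kJ

By the Carnot theorem, η_max = 1 − T_C/T_H = 1 − 309.00/833.00 = 0.6291.
W_max = η_max · Q_H = 0.6291 × 445 = 280 kJ.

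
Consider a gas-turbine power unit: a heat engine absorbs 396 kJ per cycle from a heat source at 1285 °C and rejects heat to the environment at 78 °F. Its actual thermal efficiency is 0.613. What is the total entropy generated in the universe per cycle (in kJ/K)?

T_H = 1285 °C → 1285 + 273.15 = 1558.15 K.
T_C = 78 °F → (78 − 32) × 5/9 = 25.56 °C = 298.71 K.
W = η·Q_H = 0.613 × 396 = 242.7 kJ, so Q_C = Q_H − W = 153.3 kJ.
Reservoir entropy changes: ΔS_H = −Q_H/T_H = −396/1558.15 = -0.2541 kJ/K and ΔS_C = +Q_C/T_C = 153.3/298.71 = 0.5131 kJ/K.
ΔS_univ = −Q_H/T_H + Q_C/T_C = 0.259 kJ/K (> 0, since η = 0.613 < η_Carnot = 0.808).

ΔS_univ ≈ 0.259 kJ/K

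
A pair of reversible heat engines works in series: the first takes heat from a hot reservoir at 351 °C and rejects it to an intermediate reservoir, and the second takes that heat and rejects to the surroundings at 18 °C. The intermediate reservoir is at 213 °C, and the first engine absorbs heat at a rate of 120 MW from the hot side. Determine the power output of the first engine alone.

Ẇ₁ ≈ 26.5 MW

T_H = 351 °C → 351 + 273.15 = 624.15 K.
T_C = 18 °C → 18 + 273.15 = 291.15 K.
T_m = 213 °C → 213 + 273.15 = 486.15 K.
First-stage efficiency η₁ = 1 − T_m/T_H = 1 − 486.15/624.15 = 0.2211.
W₁ = η₁·Q_H = 0.2211 × 120 = 26.5 MW.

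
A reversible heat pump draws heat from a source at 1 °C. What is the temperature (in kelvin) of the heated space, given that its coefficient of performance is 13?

T_H ≈ 297 K

T_C = 1 °C → 1 + 273.15 = 274.15 K.
COP_HP = T_H/(T_H − T_C) ⇒ T_H = T_C·COP_HP/(COP_HP − 1) = 274.15 × 13/(13 − 1) = 297 K.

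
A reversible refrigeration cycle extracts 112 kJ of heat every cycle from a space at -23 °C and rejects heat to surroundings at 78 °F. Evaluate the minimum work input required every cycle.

W_in ≈ 21.7 kJ

T_H = 78 °F → (78 − 32) × 5/9 = 25.56 °C = 298.71 K.
T_C = -23 °C → -23 + 273.15 = 250.15 K.
Carnot COP: COP_R = T_C/(T_H − T_C) = 250.15/48.56 = 5.1518.
W = Q_C/COP_R = 112/5.1518 = 21.7 kJ.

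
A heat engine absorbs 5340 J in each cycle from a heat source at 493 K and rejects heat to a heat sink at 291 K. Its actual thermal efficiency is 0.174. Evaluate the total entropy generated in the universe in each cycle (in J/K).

ΔS_univ ≈ 4.326 J/K

W = η·Q_H = 0.174 × 5340 = 929.2 J, so Q_C = Q_H − W = 4411 J.
The hot reservoir loses entropy Q_H/T_H = 5340/493.00 = 10.83 J/K; the cold reservoir gains Q_C/T_C = 4411/291.00 = 15.16 J/K.
ΔS_univ = −Q_H/T_H + Q_C/T_C = 4.326 J/K (> 0, since η = 0.174 < η_Carnot = 0.410).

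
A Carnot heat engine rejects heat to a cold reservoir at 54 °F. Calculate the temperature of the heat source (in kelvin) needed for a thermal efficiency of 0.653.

T_C = 54 °F → (54 − 32) × 5/9 = 12.22 °C = 285.37 K.
From η = 1 − T_C/T_H, solving for T_H gives T_H = T_C/(1 − η) = 285.37/(1 − 0.653) = 822 K.

T_H ≈ 822 K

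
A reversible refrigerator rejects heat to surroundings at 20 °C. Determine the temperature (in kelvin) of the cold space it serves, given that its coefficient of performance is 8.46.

T_C ≈ 262 K

T_H = 20 °C → 20 + 273.15 = 293.15 K.
COP_R = T_C/(T_H − T_C) ⇒ T_C = T_H·COP_R/(1 + COP_R) = 293.15 × 8.46/(1 + 8.46) = 262 K.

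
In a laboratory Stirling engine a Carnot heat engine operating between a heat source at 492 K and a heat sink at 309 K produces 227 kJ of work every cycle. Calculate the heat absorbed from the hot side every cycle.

Q_H ≈ 610 kJ

Carnot efficiency: η = 1 − T_C/T_H = 1 − 309.00/492.00 = 0.3720.
Q_H = W/η = 227/0.3720 = 610 kJ.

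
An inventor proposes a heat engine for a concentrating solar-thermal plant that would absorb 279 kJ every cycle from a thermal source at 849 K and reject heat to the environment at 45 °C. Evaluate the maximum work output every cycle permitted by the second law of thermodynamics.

T_C = 45 °C → 45 + 273.15 = 318.15 K.
The upper bound on efficiency is η_max = 1 − T_C/T_H = 1 − 318.15/849.00 = 0.6253.
W_max = η_max · Q_H = 0.6253 × 279 = 174.4 kJ.

W_max ≈ 174.4 kJ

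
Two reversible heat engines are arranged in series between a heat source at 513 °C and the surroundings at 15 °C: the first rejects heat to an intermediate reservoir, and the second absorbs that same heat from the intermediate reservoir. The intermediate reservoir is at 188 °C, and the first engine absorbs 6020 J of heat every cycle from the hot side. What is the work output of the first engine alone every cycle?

W₁ ≈ 2490 J

T_H = 513 °C → 513 + 273.15 = 786.15 K.
T_C = 15 °C → 15 + 273.15 = 288.15 K.
T_m = 188 °C → 188 + 273.15 = 461.15 K.
First-stage efficiency η₁ = 1 − T_m/T_H = 1 − 461.15/786.15 = 0.4134.
W₁ = η₁·Q_H = 0.4134 × 6020 = 2490 J.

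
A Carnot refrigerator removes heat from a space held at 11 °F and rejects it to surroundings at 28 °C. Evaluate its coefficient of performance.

COP_R ≈ 6.59

T_H = 28 °C → 28 + 273.15 = 301.15 K.
T_C = 11 °F → (11 − 32) × 5/9 = -11.67 °C = 261.48 K.
COP_R = T_C/(T_H − T_C) = 261.48/(301.15 − 261.48) = 6.59.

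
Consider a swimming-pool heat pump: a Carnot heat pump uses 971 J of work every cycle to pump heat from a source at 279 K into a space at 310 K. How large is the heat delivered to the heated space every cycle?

Q_H ≈ 9710 J

Reversible heating COP: COP_HP = T_H/(T_H − T_C) = 310.00/31.00 = 10.0000.
Q_H = COP_HP · W = 10.0000 × 971 = 9710 J.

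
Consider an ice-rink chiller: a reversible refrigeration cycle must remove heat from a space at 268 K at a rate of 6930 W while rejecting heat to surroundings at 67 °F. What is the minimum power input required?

T_H = 67 °F → (67 − 32) × 5/9 = 19.44 °C = 292.59 K.
For a reversible refrigerator, COP_R = T_C/(T_H − T_C) = 268.00/24.59 = 10.8968.
W = Q_C/COP_R = 6930/10.8968 = 636 W.

Ẇ_in ≈ 636 W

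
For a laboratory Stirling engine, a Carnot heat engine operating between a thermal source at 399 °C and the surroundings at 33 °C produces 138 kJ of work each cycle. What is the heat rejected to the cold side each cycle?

T_H = 399 °C → 399 + 273.15 = 672.15 K.
T_C = 33 °C → 33 + 273.15 = 306.15 K.
The Carnot efficiency is η = 1 − T_C/T_H = 1 − 306.15/672.15 = 0.5445.
Since Q_C/Q_H = T_C/T_H and Q_H = W/η, Q_C = W·T_C/(T_H − T_C) = 138 × 306.15/366.00 = 115 kJ.

Q_C ≈ 115 kJ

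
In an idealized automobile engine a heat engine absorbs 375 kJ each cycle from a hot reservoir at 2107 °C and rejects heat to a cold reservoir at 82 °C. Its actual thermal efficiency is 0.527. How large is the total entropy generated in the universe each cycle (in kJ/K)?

ΔS_univ ≈ 0.342 kJ/K

T_H = 2107 °C → 2107 + 273.15 = 2380.15 K.
T_C = 82 °C → 82 + 273.15 = 355.15 K.
W = η·Q_H = 0.527 × 375 = 197.6 kJ, so Q_C = Q_H − W = 177.4 kJ.
The hot reservoir loses entropy Q_H/T_H = 375/2380.15 = 0.1576 kJ/K; the cold reservoir gains Q_C/T_C = 177.4/355.15 = 0.4994 kJ/K.
ΔS_univ = −Q_H/T_H + Q_C/T_C = 0.342 kJ/K (> 0, since η = 0.527 < η_Carnot = 0.851).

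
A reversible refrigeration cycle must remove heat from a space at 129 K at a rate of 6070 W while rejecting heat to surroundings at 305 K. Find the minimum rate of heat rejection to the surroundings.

For a reversible cycle Q_H/Q_C = T_H/T_C, so Q_H = Q_C·T_H/T_C = 6070 × 305.00/129.00 = 14400 W.

Q̇_H ≈ 14400 W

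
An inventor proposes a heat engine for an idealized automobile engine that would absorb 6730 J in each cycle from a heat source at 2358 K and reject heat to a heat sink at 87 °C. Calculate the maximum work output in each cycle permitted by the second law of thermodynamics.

W_max ≈ 5700 J

T_C = 87 °C → 87 + 273.15 = 360.15 K.
By the Carnot theorem, η_max = 1 − T_C/T_H = 1 − 360.15/2358.00 = 0.8473.
W_max = η_max · Q_H = 0.8473 × 6730 = 5700 J.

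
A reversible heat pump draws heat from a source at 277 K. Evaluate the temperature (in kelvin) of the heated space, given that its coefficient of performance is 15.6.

COP_HP = T_H/(T_H − T_C) ⇒ T_H = T_C·COP_HP/(COP_HP − 1) = 277.00 × 15.6/(15.6 − 1) = 296 K.

T_H ≈ 296 K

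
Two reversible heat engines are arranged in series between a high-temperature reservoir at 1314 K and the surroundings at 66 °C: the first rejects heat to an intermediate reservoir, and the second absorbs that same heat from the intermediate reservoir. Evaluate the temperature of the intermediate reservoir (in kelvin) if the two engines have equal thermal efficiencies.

T_m ≈ 668 K

T_C = 66 °C → 66 + 273.15 = 339.15 K.
Equal efficiencies require 1 − T_m/T_H = 1 − T_C/T_m, i.e. T_m/T_H = T_C/T_m, so T_m = √(T_H·T_C) = √(1314.00 × 339.15) = 668 K.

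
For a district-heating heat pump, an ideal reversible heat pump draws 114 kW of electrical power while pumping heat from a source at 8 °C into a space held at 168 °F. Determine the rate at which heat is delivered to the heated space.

T_H = 168 °F → (168 − 32) × 5/9 = 75.56 °C = 348.71 K.
T_C = 8 °C → 8 + 273.15 = 281.15 K.
Reversible heating COP: COP_HP = T_H/(T_H − T_C) = 348.71/67.56 = 5.1618.
Q_H = COP_HP · W = 5.1618 × 114 = 588 kW.

Q̇_H ≈ 588 kW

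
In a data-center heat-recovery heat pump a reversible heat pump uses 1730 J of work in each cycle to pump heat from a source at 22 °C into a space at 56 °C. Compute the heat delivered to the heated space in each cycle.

Q_H ≈ 16700 J

T_H = 56 °C → 56 + 273.15 = 329.15 K.
T_C = 22 °C → 22 + 273.15 = 295.15 K.
For a reversible heat pump, COP_HP = T_H/(T_H − T_C) = 329.15/34.00 = 9.6809.
Q_H = COP_HP · W = 9.6809 × 1730 = 16700 J.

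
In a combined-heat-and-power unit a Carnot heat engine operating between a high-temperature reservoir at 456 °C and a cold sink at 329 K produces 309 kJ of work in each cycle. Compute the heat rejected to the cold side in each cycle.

Q_C ≈ 254.1 kJ

T_H = 456 °C → 456 + 273.15 = 729.15 K.
Carnot efficiency: η = 1 − T_C/T_H = 1 − 329.00/729.15 = 0.5488.
Since Q_C/Q_H = T_C/T_H and Q_H = W/η, Q_C = W·T_C/(T_H − T_C) = 309 × 329.00/400.15 = 254.1 kJ.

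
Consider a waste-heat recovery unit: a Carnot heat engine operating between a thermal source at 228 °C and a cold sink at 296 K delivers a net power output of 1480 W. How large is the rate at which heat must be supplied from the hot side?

T_H = 228 °C → 228 + 273.15 = 501.15 K.
For a reversible engine, η = 1 − T_C/T_H = 1 − 296.00/501.15 = 0.4094.
Q_H = W/η = 1480/0.4094 = 3615 W.

Q̇_H ≈ 3615 W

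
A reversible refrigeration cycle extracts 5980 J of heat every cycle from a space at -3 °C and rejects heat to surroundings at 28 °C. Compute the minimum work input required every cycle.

T_H = 28 °C → 28 + 273.15 = 301.15 K.
T_C = -3 °C → -3 + 273.15 = 270.15 K.
For a reversible refrigerator, COP_R = T_C/(T_H − T_C) = 270.15/31.00 = 8.7145.
W = Q_C/COP_R = 5980/8.7145 = 686.2 J.

W_in ≈ 686.2 J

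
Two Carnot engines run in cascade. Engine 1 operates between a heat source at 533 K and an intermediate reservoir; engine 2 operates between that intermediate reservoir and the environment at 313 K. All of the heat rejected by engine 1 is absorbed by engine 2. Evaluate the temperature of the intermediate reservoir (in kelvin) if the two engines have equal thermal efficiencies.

T_m ≈ 408 K

Equal efficiencies require 1 − T_m/T_H = 1 − T_C/T_m, i.e. T_m/T_H = T_C/T_m, so T_m = √(T_H·T_C) = √(533.00 × 313.00) = 408 K.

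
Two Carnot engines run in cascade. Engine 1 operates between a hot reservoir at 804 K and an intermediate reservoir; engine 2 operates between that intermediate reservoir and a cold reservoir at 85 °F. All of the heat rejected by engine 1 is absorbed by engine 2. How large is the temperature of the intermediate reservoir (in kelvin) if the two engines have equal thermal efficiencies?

T_m ≈ 493.2 K

T_C = 85 °F → (85 − 32) × 5/9 = 29.44 °C = 302.59 K.
Equal efficiencies require 1 − T_m/T_H = 1 − T_C/T_m, i.e. T_m/T_H = T_C/T_m, so T_m = √(T_H·T_C) = √(804.00 × 302.59) = 493.2 K.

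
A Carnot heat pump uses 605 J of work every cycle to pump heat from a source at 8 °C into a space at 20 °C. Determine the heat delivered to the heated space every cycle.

Q_H ≈ 14780 J

T_H = 20 °C → 20 + 273.15 = 293.15 K.
T_C = 8 °C → 8 + 273.15 = 281.15 K.
For a reversible heat pump, COP_HP = T_H/(T_H − T_C) = 293.15/12.00 = 24.4292.
Q_H = COP_HP · W = 24.4292 × 605 = 14780 J.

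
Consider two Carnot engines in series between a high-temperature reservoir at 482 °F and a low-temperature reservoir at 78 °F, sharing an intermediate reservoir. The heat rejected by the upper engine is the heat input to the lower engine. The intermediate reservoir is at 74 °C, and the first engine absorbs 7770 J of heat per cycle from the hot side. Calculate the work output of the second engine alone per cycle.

T_H = 482 °F → (482 − 32) × 5/9 = 250.00 °C = 523.15 K.
T_C = 78 °F → (78 − 32) × 5/9 = 25.56 °C = 298.71 K.
T_m = 74 °C → 74 + 273.15 = 347.15 K.
Heat entering the second stage: Q_m = Q_H·(T_m/T_H) = 7770 × 347.15/523.15 = 5160 J.
Second-stage efficiency η₂ = 1 − T_C/T_m = 1 − 298.71/347.15 = 0.1395, so W₂ = η₂·Q_m = 720 J.

W₂ ≈ 720 J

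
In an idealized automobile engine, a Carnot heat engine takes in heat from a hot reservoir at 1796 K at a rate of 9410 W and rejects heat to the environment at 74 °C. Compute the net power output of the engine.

T_C = 74 °C → 74 + 273.15 = 347.15 K.
Carnot efficiency: η = 1 − T_C/T_H = 1 − 347.15/1796.00 = 0.8067.
W = η·Q_H = 0.8067 × 9410 = 7591 W.

Ẇ ≈ 7591 W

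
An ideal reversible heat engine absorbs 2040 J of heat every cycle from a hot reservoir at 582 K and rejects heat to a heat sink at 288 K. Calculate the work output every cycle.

The Carnot efficiency is η = 1 − T_C/T_H = 1 − 288.00/582.00 = 0.5052.
W = η·Q_H = 0.5052 × 2040 = 1031 J.

W ≈ 1031 J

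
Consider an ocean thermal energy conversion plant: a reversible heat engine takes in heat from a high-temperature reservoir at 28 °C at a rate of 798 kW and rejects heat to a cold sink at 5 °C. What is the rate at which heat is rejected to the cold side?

T_H = 28 °C → 28 + 273.15 = 301.15 K.
T_C = 5 °C → 5 + 273.15 = 278.15 K.
The Carnot efficiency is η = 1 − T_C/T_H = 1 − 278.15/301.15 = 0.0764.
For a reversible cycle Q_C/Q_H = T_C/T_H, so Q_C = 798 × 278.15/301.15 = 737.1 kW.

Q̇_C ≈ 737.1 kW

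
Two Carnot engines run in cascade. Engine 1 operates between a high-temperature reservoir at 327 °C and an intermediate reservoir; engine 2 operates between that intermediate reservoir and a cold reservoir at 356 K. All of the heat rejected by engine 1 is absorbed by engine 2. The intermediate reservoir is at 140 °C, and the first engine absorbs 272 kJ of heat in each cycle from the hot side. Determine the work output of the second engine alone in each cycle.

W₂ ≈ 25.9 kJ

T_H = 327 °C → 327 + 273.15 = 600.15 K.
T_m = 140 °C → 140 + 273.15 = 413.15 K.
Heat entering the second stage: Q_m = Q_H·(T_m/T_H) = 272 × 413.15/600.15 = 187 kJ.
Second-stage efficiency η₂ = 1 − T_C/T_m = 1 − 356.00/413.15 = 0.1383, so W₂ = η₂·Q_m = 25.9 kJ.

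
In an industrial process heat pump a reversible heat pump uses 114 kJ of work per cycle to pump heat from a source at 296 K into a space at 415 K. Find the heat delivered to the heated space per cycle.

Reversible heating COP: COP_HP = T_H/(T_H − T_C) = 415.00/119.00 = 3.4874.
Q_H = COP_HP · W = 3.4874 × 114 = 398 kJ.

Q_H ≈ 398 kJ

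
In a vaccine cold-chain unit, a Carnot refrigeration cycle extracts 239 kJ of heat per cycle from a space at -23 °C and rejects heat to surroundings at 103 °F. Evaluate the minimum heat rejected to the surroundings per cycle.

Q_H ≈ 299 kJ

T_H = 103 °F → (103 − 32) × 5/9 = 39.44 °C = 312.59 K.
T_C = -23 °C → -23 + 273.15 = 250.15 K.
For a reversible cycle Q_H/Q_C = T_H/T_C, so Q_H = Q_C·T_H/T_C = 239 × 312.59/250.15 = 299 kJ.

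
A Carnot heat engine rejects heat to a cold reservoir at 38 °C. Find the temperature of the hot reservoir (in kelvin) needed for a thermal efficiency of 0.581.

T_C = 38 °C → 38 + 273.15 = 311.15 K.
From η = 1 − T_C/T_H, solving for T_H gives T_H = T_C/(1 − η) = 311.15/(1 − 0.581) = 743 K.

T_H ≈ 743 K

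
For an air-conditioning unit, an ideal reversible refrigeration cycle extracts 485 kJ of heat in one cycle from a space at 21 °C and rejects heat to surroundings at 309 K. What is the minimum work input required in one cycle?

W_in ≈ 24.5 kJ

T_C = 21 °C → 21 + 273.15 = 294.15 K.
Carnot COP: COP_R = T_C/(T_H − T_C) = 294.15/14.85 = 19.8081.
W = Q_C/COP_R = 485/19.8081 = 24.5 kJ.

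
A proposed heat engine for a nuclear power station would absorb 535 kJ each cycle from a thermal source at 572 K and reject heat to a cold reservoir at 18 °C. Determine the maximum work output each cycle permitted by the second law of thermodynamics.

T_C = 18 °C → 18 + 273.15 = 291.15 K.
No engine can exceed the Carnot limit: η_max = 1 − T_C/T_H = 1 − 291.15/572.00 = 0.4910.
W_max = η_max · Q_H = 0.4910 × 535 = 262.7 kJ.

W_max ≈ 262.7 kJ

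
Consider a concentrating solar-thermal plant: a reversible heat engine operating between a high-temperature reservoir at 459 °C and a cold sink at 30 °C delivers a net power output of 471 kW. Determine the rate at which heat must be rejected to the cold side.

T_H = 459 °C → 459 + 273.15 = 732.15 K.
T_C = 30 °C → 30 + 273.15 = 303.15 K.
The Carnot efficiency is η = 1 − T_C/T_H = 1 − 303.15/732.15 = 0.5859.
Since Q_C/Q_H = T_C/T_H and Q_H = W/η, Q_C = W·T_C/(T_H − T_C) = 471 × 303.15/429.00 = 333 kW.

Q̇_C ≈ 333 kW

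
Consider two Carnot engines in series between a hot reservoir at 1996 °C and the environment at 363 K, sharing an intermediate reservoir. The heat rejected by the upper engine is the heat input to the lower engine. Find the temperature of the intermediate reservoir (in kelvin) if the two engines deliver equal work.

T_m ≈ 1316 K

T_H = 1996 °C → 1996 + 273.15 = 2269.15 K.
For reversible stages Q_m = Q_H·(T_m/T_H). Setting W₁ = Q_H(1 − T_m/T_H) equal to W₂ = Q_m(1 − T_C/T_m) = Q_H·(T_m − T_C)/T_H gives T_H − T_m = T_m − T_C, so T_m = (T_H + T_C)/2 = (2269.15 + 363.00)/2 = 1316 K.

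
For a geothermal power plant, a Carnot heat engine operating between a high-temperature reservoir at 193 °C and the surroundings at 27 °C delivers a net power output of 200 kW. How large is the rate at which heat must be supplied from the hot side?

T_H = 193 °C → 193 + 273.15 = 466.15 K.
T_C = 27 °C → 27 + 273.15 = 300.15 K.
Carnot efficiency: η = 1 − T_C/T_H = 1 − 300.15/466.15 = 0.3561.
Q_H = W/η = 200/0.3561 = 562 kW.

Q̇_H ≈ 562 kW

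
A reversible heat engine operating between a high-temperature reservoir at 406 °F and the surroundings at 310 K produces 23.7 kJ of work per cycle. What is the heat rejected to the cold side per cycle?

T_H = 406 °F → (406 − 32) × 5/9 = 207.78 °C = 480.93 K.
Since the cycle is reversible, η = 1 − T_C/T_H = 1 − 310.00/480.93 = 0.3554.
Since Q_C/Q_H = T_C/T_H and Q_H = W/η, Q_C = W·T_C/(T_H − T_C) = 23.7 × 310.00/170.93 = 43.0 kJ.

Q_C ≈ 43.0 kJ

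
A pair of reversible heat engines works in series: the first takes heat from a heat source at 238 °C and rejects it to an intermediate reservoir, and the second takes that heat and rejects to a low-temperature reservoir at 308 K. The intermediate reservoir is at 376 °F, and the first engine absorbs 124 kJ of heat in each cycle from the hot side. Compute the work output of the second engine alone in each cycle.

W₂ ≈ 37.9 kJ

T_H = 238 °C → 238 + 273.15 = 511.15 K.
T_m = 376 °F → (376 − 32) × 5/9 = 191.11 °C = 464.26 K.
Heat entering the second stage: Q_m = Q_H·(T_m/T_H) = 124 × 464.26/511.15 = 113 kJ.
Second-stage efficiency η₂ = 1 − T_C/T_m = 1 − 308.00/464.26 = 0.3366, so W₂ = η₂·Q_m = 37.9 kJ.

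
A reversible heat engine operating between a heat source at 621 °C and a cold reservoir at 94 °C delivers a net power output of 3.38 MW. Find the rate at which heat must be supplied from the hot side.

Q̇_H ≈ 5.73 MW

T_H = 621 °C → 621 + 273.15 = 894.15 K.
T_C = 94 °C → 94 + 273.15 = 367.15 K.
η_rev = 1 − T_C/T_H = 1 − 367.15/894.15 = 0.5894.
Q_H = W/η = 3.38/0.5894 = 5.73 MW.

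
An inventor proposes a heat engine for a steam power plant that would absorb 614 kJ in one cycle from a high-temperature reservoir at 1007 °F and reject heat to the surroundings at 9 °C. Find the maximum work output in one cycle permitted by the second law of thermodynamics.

W_max ≈ 401 kJ

T_H = 1007 °F → (1007 − 32) × 5/9 = 541.67 °C = 814.82 K.
T_C = 9 °C → 9 + 273.15 = 282.15 K.
The upper bound on efficiency is η_max = 1 − T_C/T_H = 1 − 282.15/814.82 = 0.6537.
W_max = η_max · Q_H = 0.6537 × 614 = 401 kJ.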